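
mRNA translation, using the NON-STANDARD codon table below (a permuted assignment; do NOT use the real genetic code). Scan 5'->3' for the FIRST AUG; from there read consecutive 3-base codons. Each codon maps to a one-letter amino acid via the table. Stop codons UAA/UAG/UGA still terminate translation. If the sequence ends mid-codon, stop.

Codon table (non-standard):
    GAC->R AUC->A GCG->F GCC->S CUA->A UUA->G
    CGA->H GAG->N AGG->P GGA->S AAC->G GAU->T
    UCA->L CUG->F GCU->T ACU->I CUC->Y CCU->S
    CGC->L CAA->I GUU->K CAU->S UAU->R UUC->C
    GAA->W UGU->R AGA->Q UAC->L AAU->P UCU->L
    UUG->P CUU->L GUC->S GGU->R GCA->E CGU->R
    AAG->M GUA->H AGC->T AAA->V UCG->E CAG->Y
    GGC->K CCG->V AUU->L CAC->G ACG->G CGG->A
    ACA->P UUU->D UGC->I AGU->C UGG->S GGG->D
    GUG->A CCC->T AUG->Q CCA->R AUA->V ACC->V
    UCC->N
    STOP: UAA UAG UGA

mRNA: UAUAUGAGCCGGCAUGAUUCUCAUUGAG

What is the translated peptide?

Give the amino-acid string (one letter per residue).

Answer: QTASTLS

Derivation:
start AUG at pos 3
pos 3: AUG -> Q; peptide=Q
pos 6: AGC -> T; peptide=QT
pos 9: CGG -> A; peptide=QTA
pos 12: CAU -> S; peptide=QTAS
pos 15: GAU -> T; peptide=QTAST
pos 18: UCU -> L; peptide=QTASTL
pos 21: CAU -> S; peptide=QTASTLS
pos 24: UGA -> STOP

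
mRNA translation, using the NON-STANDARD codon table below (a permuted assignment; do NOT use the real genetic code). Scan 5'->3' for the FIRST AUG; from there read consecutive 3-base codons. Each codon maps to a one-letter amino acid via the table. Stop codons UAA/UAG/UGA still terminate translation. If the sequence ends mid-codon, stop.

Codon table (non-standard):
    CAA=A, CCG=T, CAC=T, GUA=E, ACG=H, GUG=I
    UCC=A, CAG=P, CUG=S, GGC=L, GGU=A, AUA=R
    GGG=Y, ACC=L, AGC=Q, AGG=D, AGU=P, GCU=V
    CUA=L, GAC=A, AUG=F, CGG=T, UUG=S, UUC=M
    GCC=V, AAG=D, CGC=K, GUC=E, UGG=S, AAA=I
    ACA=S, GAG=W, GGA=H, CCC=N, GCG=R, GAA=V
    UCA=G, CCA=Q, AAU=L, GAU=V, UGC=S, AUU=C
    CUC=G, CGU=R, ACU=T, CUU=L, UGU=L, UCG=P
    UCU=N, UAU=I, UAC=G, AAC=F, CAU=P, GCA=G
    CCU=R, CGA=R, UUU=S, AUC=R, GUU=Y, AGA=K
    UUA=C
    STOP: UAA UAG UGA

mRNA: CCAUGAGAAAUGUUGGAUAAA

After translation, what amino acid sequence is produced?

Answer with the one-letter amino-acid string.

start AUG at pos 2
pos 2: AUG -> F; peptide=F
pos 5: AGA -> K; peptide=FK
pos 8: AAU -> L; peptide=FKL
pos 11: GUU -> Y; peptide=FKLY
pos 14: GGA -> H; peptide=FKLYH
pos 17: UAA -> STOP

Answer: FKLYH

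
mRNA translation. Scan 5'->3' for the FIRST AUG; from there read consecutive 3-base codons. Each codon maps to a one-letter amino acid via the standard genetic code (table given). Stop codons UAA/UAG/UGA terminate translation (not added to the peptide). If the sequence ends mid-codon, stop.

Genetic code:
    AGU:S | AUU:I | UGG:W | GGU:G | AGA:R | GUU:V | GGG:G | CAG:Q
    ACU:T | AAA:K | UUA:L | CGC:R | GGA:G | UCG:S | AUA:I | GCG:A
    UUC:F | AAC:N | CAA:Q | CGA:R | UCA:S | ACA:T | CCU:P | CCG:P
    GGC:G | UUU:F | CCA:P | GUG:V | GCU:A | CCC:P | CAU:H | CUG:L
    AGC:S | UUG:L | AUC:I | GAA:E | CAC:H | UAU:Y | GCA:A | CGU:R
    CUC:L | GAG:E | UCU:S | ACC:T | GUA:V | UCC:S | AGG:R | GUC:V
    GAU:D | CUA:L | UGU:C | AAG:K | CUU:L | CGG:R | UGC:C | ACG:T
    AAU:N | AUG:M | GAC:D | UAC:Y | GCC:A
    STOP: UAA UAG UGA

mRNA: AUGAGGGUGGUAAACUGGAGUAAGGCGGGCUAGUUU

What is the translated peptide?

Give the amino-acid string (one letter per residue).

Answer: MRVVNWSKAG

Derivation:
start AUG at pos 0
pos 0: AUG -> M; peptide=M
pos 3: AGG -> R; peptide=MR
pos 6: GUG -> V; peptide=MRV
pos 9: GUA -> V; peptide=MRVV
pos 12: AAC -> N; peptide=MRVVN
pos 15: UGG -> W; peptide=MRVVNW
pos 18: AGU -> S; peptide=MRVVNWS
pos 21: AAG -> K; peptide=MRVVNWSK
pos 24: GCG -> A; peptide=MRVVNWSKA
pos 27: GGC -> G; peptide=MRVVNWSKAG
pos 30: UAG -> STOP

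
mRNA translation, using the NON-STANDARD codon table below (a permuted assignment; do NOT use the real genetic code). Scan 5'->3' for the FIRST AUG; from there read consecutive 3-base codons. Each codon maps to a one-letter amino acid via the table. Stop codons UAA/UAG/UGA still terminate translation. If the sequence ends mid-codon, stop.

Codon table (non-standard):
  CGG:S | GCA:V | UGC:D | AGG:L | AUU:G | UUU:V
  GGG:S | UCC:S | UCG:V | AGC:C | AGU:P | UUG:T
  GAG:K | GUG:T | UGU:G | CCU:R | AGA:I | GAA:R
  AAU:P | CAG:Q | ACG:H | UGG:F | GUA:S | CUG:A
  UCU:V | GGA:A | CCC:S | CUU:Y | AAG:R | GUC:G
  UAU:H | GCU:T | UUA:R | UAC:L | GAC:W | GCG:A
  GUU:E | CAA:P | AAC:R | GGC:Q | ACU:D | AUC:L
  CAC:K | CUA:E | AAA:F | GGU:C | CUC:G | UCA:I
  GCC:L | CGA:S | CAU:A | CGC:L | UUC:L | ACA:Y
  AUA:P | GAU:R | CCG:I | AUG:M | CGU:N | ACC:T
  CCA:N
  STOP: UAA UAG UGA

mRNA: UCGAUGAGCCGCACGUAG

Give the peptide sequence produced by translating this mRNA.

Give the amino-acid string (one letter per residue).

start AUG at pos 3
pos 3: AUG -> M; peptide=M
pos 6: AGC -> C; peptide=MC
pos 9: CGC -> L; peptide=MCL
pos 12: ACG -> H; peptide=MCLH
pos 15: UAG -> STOP

Answer: MCLH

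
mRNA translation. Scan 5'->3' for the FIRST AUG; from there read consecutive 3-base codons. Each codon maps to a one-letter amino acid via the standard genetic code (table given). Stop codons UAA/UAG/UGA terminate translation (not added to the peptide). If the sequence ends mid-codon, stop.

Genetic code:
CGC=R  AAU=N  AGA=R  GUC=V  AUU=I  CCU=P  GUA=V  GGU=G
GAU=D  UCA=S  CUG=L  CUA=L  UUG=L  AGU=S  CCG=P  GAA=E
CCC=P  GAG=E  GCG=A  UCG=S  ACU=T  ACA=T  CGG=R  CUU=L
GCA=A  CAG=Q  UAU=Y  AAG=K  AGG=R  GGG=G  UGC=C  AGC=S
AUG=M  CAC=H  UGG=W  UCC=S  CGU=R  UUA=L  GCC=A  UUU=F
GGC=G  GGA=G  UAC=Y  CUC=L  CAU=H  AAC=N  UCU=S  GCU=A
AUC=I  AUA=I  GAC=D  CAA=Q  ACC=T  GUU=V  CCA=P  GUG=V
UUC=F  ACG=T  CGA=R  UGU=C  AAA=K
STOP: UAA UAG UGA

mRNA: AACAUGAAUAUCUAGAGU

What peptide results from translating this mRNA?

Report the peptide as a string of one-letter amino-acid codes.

start AUG at pos 3
pos 3: AUG -> M; peptide=M
pos 6: AAU -> N; peptide=MN
pos 9: AUC -> I; peptide=MNI
pos 12: UAG -> STOP

Answer: MNI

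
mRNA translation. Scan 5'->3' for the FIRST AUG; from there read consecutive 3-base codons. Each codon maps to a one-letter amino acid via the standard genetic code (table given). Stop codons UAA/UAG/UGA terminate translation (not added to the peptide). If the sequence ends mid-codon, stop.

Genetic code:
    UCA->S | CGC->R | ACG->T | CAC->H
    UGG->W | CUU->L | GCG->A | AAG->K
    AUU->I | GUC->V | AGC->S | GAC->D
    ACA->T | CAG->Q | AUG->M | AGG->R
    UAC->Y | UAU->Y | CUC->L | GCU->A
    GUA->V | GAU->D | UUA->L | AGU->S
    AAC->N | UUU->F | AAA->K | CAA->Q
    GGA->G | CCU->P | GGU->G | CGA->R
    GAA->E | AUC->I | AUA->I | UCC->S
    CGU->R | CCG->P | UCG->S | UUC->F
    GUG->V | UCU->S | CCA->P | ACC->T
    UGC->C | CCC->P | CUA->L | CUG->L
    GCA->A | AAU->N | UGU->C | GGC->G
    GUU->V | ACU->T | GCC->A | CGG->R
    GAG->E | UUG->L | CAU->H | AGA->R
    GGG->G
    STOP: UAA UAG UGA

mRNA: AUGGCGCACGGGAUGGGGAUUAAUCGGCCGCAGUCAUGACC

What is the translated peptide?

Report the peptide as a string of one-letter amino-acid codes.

Answer: MAHGMGINRPQS

Derivation:
start AUG at pos 0
pos 0: AUG -> M; peptide=M
pos 3: GCG -> A; peptide=MA
pos 6: CAC -> H; peptide=MAH
pos 9: GGG -> G; peptide=MAHG
pos 12: AUG -> M; peptide=MAHGM
pos 15: GGG -> G; peptide=MAHGMG
pos 18: AUU -> I; peptide=MAHGMGI
pos 21: AAU -> N; peptide=MAHGMGIN
pos 24: CGG -> R; peptide=MAHGMGINR
pos 27: CCG -> P; peptide=MAHGMGINRP
pos 30: CAG -> Q; peptide=MAHGMGINRPQ
pos 33: UCA -> S; peptide=MAHGMGINRPQS
pos 36: UGA -> STOP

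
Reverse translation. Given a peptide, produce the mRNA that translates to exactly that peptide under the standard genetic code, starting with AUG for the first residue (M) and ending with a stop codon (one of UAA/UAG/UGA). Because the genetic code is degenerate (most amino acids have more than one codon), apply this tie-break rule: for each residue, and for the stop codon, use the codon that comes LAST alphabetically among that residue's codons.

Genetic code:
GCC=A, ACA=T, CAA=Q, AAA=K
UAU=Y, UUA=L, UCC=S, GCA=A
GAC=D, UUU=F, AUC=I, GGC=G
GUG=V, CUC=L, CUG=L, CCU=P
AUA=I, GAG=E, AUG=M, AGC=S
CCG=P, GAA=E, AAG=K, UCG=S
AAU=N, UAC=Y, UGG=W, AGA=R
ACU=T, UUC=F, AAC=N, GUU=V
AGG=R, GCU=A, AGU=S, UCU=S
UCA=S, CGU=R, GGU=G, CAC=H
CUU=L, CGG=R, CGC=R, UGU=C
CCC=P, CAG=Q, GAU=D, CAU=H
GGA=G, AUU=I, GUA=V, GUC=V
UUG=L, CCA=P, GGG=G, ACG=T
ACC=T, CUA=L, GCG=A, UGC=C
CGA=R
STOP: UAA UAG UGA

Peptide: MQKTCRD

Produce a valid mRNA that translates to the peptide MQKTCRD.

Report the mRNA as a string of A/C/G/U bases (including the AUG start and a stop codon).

residue 1: M -> AUG (start codon)
residue 2: Q codons sorted = CAA,CAG -> pick last = CAG
residue 3: K codons sorted = AAA,AAG -> pick last = AAG
residue 4: T codons sorted = ACA,ACC,ACG,ACU -> pick last = ACU
residue 5: C codons sorted = UGC,UGU -> pick last = UGU
residue 6: R codons sorted = AGA,AGG,CGA,CGC,CGG,CGU -> pick last = CGU
residue 7: D codons sorted = GAC,GAU -> pick last = GAU
terminator: stop codons sorted = UAA,UAG,UGA -> pick last = UGA

Answer: mRNA: AUGCAGAAGACUUGUCGUGAUUGA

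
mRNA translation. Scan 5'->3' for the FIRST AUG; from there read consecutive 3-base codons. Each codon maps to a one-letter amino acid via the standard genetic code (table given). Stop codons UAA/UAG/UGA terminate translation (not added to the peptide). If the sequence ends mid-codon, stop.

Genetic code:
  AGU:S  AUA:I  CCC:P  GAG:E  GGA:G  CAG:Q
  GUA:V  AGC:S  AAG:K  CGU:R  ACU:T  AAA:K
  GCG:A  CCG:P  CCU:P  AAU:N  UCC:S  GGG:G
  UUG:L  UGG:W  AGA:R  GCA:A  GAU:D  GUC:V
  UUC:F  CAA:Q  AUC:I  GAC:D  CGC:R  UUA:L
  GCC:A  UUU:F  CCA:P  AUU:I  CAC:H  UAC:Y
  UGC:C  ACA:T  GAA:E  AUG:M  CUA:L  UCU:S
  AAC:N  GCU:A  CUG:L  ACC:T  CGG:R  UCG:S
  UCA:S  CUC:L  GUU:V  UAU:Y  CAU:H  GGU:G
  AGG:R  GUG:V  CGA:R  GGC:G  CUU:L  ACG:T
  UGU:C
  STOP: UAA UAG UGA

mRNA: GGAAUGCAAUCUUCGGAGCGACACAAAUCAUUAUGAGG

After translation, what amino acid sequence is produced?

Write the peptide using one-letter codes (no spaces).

start AUG at pos 3
pos 3: AUG -> M; peptide=M
pos 6: CAA -> Q; peptide=MQ
pos 9: UCU -> S; peptide=MQS
pos 12: UCG -> S; peptide=MQSS
pos 15: GAG -> E; peptide=MQSSE
pos 18: CGA -> R; peptide=MQSSER
pos 21: CAC -> H; peptide=MQSSERH
pos 24: AAA -> K; peptide=MQSSERHK
pos 27: UCA -> S; peptide=MQSSERHKS
pos 30: UUA -> L; peptide=MQSSERHKSL
pos 33: UGA -> STOP

Answer: MQSSERHKSL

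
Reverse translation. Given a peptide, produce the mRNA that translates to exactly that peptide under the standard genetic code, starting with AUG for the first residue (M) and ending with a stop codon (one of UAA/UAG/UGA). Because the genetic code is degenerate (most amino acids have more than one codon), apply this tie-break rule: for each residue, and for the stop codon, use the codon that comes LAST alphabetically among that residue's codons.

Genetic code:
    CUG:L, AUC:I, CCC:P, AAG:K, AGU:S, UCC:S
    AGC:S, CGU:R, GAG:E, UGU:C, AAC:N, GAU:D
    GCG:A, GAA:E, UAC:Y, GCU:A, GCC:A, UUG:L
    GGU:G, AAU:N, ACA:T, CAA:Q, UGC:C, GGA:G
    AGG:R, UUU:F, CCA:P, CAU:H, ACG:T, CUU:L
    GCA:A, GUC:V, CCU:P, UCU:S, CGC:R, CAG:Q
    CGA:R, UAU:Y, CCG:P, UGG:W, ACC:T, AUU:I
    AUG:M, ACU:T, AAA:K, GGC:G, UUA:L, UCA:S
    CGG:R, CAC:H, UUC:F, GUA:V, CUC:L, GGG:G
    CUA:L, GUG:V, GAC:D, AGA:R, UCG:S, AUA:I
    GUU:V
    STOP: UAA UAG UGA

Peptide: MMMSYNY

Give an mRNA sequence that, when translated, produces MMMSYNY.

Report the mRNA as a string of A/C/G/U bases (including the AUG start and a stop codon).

residue 1: M -> AUG (start codon)
residue 2: M -> AUG (only codon)
residue 3: M -> AUG (only codon)
residue 4: S codons sorted = AGC,AGU,UCA,UCC,UCG,UCU -> pick last = UCU
residue 5: Y codons sorted = UAC,UAU -> pick last = UAU
residue 6: N codons sorted = AAC,AAU -> pick last = AAU
residue 7: Y codons sorted = UAC,UAU -> pick last = UAU
terminator: stop codons sorted = UAA,UAG,UGA -> pick last = UGA

Answer: mRNA: AUGAUGAUGUCUUAUAAUUAUUGA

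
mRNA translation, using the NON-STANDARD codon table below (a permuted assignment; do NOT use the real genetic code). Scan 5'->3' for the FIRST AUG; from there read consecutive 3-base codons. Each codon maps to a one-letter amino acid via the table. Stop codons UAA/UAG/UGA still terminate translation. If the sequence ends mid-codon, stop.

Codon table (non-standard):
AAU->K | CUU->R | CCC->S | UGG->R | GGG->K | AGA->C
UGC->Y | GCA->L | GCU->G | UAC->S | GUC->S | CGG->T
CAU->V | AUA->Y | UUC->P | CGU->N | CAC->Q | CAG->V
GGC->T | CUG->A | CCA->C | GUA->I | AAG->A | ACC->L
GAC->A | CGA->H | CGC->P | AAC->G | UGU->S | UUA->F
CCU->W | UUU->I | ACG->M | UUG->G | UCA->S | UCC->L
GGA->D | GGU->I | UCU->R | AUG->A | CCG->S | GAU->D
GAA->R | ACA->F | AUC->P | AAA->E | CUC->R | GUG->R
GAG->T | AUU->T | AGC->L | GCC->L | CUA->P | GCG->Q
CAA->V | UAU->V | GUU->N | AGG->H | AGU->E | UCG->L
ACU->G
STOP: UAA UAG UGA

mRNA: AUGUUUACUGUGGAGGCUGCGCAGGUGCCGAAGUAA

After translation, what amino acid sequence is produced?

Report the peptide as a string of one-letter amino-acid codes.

Answer: AIGRTGQVRSA

Derivation:
start AUG at pos 0
pos 0: AUG -> A; peptide=A
pos 3: UUU -> I; peptide=AI
pos 6: ACU -> G; peptide=AIG
pos 9: GUG -> R; peptide=AIGR
pos 12: GAG -> T; peptide=AIGRT
pos 15: GCU -> G; peptide=AIGRTG
pos 18: GCG -> Q; peptide=AIGRTGQ
pos 21: CAG -> V; peptide=AIGRTGQV
pos 24: GUG -> R; peptide=AIGRTGQVR
pos 27: CCG -> S; peptide=AIGRTGQVRS
pos 30: AAG -> A; peptide=AIGRTGQVRSA
pos 33: UAA -> STOP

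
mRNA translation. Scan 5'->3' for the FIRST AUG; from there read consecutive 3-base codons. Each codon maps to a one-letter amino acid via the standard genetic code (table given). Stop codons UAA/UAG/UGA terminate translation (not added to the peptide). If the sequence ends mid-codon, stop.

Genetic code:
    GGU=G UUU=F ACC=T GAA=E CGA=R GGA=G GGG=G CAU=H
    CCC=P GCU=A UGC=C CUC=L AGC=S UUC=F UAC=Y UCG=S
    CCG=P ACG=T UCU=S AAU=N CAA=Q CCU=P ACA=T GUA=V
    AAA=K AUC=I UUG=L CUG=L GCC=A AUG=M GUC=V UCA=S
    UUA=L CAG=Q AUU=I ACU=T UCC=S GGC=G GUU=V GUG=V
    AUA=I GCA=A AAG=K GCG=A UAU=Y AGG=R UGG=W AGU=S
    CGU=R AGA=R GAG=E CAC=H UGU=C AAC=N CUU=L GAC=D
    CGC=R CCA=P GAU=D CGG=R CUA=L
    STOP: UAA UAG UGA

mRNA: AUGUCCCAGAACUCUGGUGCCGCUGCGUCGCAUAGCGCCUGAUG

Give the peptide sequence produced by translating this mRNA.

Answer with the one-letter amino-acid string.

Answer: MSQNSGAAASHSA

Derivation:
start AUG at pos 0
pos 0: AUG -> M; peptide=M
pos 3: UCC -> S; peptide=MS
pos 6: CAG -> Q; peptide=MSQ
pos 9: AAC -> N; peptide=MSQN
pos 12: UCU -> S; peptide=MSQNS
pos 15: GGU -> G; peptide=MSQNSG
pos 18: GCC -> A; peptide=MSQNSGA
pos 21: GCU -> A; peptide=MSQNSGAA
pos 24: GCG -> A; peptide=MSQNSGAAA
pos 27: UCG -> S; peptide=MSQNSGAAAS
pos 30: CAU -> H; peptide=MSQNSGAAASH
pos 33: AGC -> S; peptide=MSQNSGAAASHS
pos 36: GCC -> A; peptide=MSQNSGAAASHSA
pos 39: UGA -> STOP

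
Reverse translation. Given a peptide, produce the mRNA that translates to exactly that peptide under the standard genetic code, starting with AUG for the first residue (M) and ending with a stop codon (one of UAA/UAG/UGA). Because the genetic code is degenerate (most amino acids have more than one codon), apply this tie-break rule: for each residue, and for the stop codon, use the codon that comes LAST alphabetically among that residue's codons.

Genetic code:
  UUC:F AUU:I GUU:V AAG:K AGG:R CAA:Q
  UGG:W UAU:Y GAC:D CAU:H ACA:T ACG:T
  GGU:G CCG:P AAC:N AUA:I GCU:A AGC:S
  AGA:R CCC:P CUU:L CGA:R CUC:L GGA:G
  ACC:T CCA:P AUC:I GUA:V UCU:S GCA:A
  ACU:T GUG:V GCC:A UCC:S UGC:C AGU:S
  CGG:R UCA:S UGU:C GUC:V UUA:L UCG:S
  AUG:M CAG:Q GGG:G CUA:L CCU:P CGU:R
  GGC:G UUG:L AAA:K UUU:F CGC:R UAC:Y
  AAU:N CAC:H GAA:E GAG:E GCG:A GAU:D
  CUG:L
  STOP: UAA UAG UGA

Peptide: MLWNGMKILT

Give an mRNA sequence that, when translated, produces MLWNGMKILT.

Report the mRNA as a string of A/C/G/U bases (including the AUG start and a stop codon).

residue 1: M -> AUG (start codon)
residue 2: L codons sorted = CUA,CUC,CUG,CUU,UUA,UUG -> pick last = UUG
residue 3: W -> UGG (only codon)
residue 4: N codons sorted = AAC,AAU -> pick last = AAU
residue 5: G codons sorted = GGA,GGC,GGG,GGU -> pick last = GGU
residue 6: M -> AUG (only codon)
residue 7: K codons sorted = AAA,AAG -> pick last = AAG
residue 8: I codons sorted = AUA,AUC,AUU -> pick last = AUU
residue 9: L codons sorted = CUA,CUC,CUG,CUU,UUA,UUG -> pick last = UUG
residue 10: T codons sorted = ACA,ACC,ACG,ACU -> pick last = ACU
terminator: stop codons sorted = UAA,UAG,UGA -> pick last = UGA

Answer: mRNA: AUGUUGUGGAAUGGUAUGAAGAUUUUGACUUGA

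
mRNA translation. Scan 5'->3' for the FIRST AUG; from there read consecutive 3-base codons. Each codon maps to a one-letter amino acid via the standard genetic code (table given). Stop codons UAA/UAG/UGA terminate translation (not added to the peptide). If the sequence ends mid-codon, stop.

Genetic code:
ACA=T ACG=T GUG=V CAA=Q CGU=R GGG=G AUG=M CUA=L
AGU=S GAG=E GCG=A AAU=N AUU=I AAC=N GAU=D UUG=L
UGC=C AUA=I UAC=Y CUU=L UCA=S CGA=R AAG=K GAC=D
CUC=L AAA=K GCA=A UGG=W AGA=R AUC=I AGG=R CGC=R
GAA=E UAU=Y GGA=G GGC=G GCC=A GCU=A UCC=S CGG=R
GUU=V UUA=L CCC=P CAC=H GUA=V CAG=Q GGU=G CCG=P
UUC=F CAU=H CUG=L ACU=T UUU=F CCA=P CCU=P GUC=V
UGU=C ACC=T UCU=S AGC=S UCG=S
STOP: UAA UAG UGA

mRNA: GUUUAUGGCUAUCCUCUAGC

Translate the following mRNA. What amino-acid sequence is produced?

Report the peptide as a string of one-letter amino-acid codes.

start AUG at pos 4
pos 4: AUG -> M; peptide=M
pos 7: GCU -> A; peptide=MA
pos 10: AUC -> I; peptide=MAI
pos 13: CUC -> L; peptide=MAIL
pos 16: UAG -> STOP

Answer: MAIL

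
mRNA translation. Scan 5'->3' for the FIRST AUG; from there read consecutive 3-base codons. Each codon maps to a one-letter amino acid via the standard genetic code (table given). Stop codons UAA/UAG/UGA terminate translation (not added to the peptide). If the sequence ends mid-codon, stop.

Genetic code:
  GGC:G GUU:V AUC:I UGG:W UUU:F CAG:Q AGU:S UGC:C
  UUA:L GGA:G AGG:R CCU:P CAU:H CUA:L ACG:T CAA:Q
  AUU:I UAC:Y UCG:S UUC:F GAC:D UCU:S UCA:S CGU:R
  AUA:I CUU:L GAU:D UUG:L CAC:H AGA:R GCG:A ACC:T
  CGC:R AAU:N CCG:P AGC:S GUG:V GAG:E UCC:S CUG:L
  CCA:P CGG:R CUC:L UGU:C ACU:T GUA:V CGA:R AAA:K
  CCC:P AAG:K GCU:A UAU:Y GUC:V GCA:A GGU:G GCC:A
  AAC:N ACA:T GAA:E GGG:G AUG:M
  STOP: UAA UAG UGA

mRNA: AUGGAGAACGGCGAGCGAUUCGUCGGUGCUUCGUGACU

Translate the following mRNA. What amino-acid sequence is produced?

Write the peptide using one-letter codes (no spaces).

start AUG at pos 0
pos 0: AUG -> M; peptide=M
pos 3: GAG -> E; peptide=ME
pos 6: AAC -> N; peptide=MEN
pos 9: GGC -> G; peptide=MENG
pos 12: GAG -> E; peptide=MENGE
pos 15: CGA -> R; peptide=MENGER
pos 18: UUC -> F; peptide=MENGERF
pos 21: GUC -> V; peptide=MENGERFV
pos 24: GGU -> G; peptide=MENGERFVG
pos 27: GCU -> A; peptide=MENGERFVGA
pos 30: UCG -> S; peptide=MENGERFVGAS
pos 33: UGA -> STOP

Answer: MENGERFVGAS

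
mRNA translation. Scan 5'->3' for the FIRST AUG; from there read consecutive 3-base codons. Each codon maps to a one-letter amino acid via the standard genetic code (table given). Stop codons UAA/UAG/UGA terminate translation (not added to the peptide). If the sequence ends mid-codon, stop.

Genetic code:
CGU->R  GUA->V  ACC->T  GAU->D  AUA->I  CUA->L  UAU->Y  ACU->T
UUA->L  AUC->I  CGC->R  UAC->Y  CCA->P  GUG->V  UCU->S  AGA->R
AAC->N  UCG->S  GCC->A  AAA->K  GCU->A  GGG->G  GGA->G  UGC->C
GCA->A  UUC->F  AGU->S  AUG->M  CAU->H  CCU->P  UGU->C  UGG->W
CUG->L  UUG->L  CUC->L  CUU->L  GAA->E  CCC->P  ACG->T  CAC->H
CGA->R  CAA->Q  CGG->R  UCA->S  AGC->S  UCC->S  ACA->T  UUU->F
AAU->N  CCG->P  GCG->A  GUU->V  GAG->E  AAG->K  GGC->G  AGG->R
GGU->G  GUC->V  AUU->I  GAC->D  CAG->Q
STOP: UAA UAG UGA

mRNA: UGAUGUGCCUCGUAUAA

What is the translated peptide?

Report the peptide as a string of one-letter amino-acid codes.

start AUG at pos 2
pos 2: AUG -> M; peptide=M
pos 5: UGC -> C; peptide=MC
pos 8: CUC -> L; peptide=MCL
pos 11: GUA -> V; peptide=MCLV
pos 14: UAA -> STOP

Answer: MCLV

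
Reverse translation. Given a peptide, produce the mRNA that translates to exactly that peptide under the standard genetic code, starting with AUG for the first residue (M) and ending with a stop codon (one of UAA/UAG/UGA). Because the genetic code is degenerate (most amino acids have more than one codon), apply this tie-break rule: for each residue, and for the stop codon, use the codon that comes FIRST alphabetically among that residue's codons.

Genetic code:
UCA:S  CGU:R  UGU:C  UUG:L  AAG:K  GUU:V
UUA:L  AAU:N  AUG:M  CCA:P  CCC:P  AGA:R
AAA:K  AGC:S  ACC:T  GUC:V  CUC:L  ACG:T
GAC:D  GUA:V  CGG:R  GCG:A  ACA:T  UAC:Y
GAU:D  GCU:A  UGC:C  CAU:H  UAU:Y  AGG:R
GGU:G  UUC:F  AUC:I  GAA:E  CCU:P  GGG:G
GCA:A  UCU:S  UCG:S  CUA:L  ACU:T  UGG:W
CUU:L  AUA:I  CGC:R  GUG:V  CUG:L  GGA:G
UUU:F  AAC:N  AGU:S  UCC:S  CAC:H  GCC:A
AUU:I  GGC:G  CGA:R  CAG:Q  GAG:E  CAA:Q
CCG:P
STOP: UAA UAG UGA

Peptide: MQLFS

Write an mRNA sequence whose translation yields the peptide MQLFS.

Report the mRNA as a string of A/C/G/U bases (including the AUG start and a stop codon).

residue 1: M -> AUG (start codon)
residue 2: Q codons sorted = CAA,CAG -> pick first = CAA
residue 3: L codons sorted = CUA,CUC,CUG,CUU,UUA,UUG -> pick first = CUA
residue 4: F codons sorted = UUC,UUU -> pick first = UUC
residue 5: S codons sorted = AGC,AGU,UCA,UCC,UCG,UCU -> pick first = AGC
terminator: stop codons sorted = UAA,UAG,UGA -> pick first = UAA

Answer: mRNA: AUGCAACUAUUCAGCUAA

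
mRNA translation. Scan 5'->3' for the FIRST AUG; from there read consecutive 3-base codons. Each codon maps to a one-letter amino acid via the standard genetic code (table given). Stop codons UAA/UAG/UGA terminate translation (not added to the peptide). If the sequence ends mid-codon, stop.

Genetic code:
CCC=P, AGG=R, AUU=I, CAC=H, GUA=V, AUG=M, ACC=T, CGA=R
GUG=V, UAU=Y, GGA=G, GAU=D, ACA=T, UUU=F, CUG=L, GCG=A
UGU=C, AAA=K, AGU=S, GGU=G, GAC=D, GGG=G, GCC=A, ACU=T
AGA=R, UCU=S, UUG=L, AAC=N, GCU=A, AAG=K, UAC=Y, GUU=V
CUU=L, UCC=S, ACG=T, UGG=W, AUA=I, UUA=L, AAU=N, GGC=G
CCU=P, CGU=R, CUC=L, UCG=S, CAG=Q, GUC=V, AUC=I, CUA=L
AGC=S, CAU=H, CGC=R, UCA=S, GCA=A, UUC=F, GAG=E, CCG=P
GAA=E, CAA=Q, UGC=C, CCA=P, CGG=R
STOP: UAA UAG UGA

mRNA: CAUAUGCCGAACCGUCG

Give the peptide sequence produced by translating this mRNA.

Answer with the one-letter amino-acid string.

start AUG at pos 3
pos 3: AUG -> M; peptide=M
pos 6: CCG -> P; peptide=MP
pos 9: AAC -> N; peptide=MPN
pos 12: CGU -> R; peptide=MPNR
pos 15: only 2 nt remain (<3), stop (end of mRNA)

Answer: MPNR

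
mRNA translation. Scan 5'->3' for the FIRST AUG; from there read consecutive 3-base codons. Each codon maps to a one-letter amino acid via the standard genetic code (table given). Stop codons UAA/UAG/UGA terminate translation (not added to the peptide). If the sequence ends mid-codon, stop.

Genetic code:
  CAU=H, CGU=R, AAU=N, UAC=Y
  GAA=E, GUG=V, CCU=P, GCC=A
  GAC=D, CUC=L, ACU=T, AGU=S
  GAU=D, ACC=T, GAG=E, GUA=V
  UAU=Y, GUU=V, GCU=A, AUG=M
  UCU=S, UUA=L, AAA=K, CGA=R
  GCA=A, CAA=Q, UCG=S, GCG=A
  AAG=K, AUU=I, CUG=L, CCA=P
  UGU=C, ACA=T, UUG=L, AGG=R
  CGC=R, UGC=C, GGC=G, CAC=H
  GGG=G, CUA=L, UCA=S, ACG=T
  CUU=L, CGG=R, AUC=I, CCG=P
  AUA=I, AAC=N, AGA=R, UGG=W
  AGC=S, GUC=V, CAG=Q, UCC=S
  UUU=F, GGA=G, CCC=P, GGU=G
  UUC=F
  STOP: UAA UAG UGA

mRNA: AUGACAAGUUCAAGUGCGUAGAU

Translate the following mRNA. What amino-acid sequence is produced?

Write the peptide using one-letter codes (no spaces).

Answer: MTSSSA

Derivation:
start AUG at pos 0
pos 0: AUG -> M; peptide=M
pos 3: ACA -> T; peptide=MT
pos 6: AGU -> S; peptide=MTS
pos 9: UCA -> S; peptide=MTSS
pos 12: AGU -> S; peptide=MTSSS
pos 15: GCG -> A; peptide=MTSSSA
pos 18: UAG -> STOP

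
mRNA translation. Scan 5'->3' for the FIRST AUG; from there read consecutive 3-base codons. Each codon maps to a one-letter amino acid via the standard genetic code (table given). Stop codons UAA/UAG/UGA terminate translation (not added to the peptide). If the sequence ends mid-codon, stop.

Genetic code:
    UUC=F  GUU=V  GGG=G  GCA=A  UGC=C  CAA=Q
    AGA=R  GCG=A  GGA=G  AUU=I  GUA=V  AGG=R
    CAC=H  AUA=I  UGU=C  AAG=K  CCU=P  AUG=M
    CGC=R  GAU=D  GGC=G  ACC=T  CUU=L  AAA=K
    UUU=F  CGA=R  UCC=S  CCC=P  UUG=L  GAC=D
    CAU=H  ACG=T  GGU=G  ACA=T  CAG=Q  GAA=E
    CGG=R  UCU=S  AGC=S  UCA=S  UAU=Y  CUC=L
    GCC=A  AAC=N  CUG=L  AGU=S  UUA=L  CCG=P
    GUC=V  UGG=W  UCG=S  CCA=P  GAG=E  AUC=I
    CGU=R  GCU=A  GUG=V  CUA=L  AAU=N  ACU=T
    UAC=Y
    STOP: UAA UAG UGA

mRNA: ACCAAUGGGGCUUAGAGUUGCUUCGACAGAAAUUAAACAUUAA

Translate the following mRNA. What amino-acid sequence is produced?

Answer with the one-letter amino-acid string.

start AUG at pos 4
pos 4: AUG -> M; peptide=M
pos 7: GGG -> G; peptide=MG
pos 10: CUU -> L; peptide=MGL
pos 13: AGA -> R; peptide=MGLR
pos 16: GUU -> V; peptide=MGLRV
pos 19: GCU -> A; peptide=MGLRVA
pos 22: UCG -> S; peptide=MGLRVAS
pos 25: ACA -> T; peptide=MGLRVAST
pos 28: GAA -> E; peptide=MGLRVASTE
pos 31: AUU -> I; peptide=MGLRVASTEI
pos 34: AAA -> K; peptide=MGLRVASTEIK
pos 37: CAU -> H; peptide=MGLRVASTEIKH
pos 40: UAA -> STOP

Answer: MGLRVASTEIKH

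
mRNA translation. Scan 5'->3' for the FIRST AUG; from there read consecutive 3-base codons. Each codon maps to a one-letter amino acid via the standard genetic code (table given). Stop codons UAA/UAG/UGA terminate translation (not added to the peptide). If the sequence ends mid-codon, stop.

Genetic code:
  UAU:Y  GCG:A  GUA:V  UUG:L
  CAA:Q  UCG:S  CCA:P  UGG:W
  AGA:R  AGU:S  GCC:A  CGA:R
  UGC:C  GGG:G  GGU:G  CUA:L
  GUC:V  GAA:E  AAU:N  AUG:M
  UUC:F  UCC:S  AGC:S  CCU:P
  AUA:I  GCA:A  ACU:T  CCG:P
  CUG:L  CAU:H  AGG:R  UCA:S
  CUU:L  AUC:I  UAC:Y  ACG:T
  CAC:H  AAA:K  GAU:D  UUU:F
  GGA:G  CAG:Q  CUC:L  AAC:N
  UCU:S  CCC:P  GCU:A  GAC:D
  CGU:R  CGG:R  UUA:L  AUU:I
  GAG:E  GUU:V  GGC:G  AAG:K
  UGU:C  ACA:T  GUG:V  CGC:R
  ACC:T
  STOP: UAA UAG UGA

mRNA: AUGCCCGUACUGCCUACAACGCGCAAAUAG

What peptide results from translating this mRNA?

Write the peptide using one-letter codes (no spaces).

start AUG at pos 0
pos 0: AUG -> M; peptide=M
pos 3: CCC -> P; peptide=MP
pos 6: GUA -> V; peptide=MPV
pos 9: CUG -> L; peptide=MPVL
pos 12: CCU -> P; peptide=MPVLP
pos 15: ACA -> T; peptide=MPVLPT
pos 18: ACG -> T; peptide=MPVLPTT
pos 21: CGC -> R; peptide=MPVLPTTR
pos 24: AAA -> K; peptide=MPVLPTTRK
pos 27: UAG -> STOP

Answer: MPVLPTTRK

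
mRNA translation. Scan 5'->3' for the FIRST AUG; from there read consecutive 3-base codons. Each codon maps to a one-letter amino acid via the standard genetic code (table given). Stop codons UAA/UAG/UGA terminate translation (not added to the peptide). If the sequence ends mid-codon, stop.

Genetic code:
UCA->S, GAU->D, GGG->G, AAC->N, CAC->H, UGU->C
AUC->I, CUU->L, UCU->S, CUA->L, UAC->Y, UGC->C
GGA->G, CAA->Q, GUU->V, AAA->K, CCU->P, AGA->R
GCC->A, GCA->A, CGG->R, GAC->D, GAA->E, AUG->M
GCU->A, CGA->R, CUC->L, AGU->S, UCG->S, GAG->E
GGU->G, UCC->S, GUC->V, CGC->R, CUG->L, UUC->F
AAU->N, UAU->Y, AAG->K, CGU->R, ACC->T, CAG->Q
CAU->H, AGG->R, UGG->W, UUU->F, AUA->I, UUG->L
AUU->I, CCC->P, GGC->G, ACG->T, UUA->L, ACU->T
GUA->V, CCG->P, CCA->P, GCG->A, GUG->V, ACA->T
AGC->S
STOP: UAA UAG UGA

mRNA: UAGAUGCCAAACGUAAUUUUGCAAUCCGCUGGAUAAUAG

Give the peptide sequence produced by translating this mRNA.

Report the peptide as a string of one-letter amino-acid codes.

start AUG at pos 3
pos 3: AUG -> M; peptide=M
pos 6: CCA -> P; peptide=MP
pos 9: AAC -> N; peptide=MPN
pos 12: GUA -> V; peptide=MPNV
pos 15: AUU -> I; peptide=MPNVI
pos 18: UUG -> L; peptide=MPNVIL
pos 21: CAA -> Q; peptide=MPNVILQ
pos 24: UCC -> S; peptide=MPNVILQS
pos 27: GCU -> A; peptide=MPNVILQSA
pos 30: GGA -> G; peptide=MPNVILQSAG
pos 33: UAA -> STOP

Answer: MPNVILQSAG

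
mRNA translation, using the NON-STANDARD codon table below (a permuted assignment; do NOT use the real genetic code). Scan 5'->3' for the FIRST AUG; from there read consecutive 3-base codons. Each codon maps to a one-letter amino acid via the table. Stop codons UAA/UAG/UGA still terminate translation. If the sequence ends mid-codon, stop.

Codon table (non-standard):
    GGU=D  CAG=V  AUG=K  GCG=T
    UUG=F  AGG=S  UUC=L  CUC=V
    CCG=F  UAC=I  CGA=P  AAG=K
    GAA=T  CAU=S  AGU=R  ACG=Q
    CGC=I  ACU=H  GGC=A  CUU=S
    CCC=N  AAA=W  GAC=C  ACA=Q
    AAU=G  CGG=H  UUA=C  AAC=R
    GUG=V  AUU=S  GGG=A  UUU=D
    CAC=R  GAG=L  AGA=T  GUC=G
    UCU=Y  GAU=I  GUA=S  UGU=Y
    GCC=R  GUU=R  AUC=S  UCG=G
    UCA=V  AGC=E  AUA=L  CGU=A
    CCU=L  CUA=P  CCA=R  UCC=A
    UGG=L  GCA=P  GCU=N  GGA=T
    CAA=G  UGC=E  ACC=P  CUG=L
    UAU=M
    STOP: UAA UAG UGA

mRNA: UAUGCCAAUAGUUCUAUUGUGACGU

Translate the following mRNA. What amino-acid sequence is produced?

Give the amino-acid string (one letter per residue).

Answer: KRLRPF

Derivation:
start AUG at pos 1
pos 1: AUG -> K; peptide=K
pos 4: CCA -> R; peptide=KR
pos 7: AUA -> L; peptide=KRL
pos 10: GUU -> R; peptide=KRLR
pos 13: CUA -> P; peptide=KRLRP
pos 16: UUG -> F; peptide=KRLRPF
pos 19: UGA -> STOP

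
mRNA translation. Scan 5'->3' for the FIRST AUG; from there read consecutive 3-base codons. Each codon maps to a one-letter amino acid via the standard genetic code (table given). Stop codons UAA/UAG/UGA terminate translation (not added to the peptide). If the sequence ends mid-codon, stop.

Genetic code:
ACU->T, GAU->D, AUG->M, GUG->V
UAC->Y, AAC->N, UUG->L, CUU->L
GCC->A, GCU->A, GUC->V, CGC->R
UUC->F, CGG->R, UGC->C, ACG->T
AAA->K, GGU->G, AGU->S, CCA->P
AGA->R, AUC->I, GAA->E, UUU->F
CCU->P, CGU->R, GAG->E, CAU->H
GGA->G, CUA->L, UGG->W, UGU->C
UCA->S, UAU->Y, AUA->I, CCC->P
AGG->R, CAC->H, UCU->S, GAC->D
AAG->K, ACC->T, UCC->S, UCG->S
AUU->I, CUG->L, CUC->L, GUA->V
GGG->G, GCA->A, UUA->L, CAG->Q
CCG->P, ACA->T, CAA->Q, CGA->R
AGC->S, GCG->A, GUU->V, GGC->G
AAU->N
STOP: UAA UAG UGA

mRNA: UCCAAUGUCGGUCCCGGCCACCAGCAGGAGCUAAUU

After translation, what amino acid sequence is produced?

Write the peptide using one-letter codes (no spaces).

start AUG at pos 4
pos 4: AUG -> M; peptide=M
pos 7: UCG -> S; peptide=MS
pos 10: GUC -> V; peptide=MSV
pos 13: CCG -> P; peptide=MSVP
pos 16: GCC -> A; peptide=MSVPA
pos 19: ACC -> T; peptide=MSVPAT
pos 22: AGC -> S; peptide=MSVPATS
pos 25: AGG -> R; peptide=MSVPATSR
pos 28: AGC -> S; peptide=MSVPATSRS
pos 31: UAA -> STOP

Answer: MSVPATSRS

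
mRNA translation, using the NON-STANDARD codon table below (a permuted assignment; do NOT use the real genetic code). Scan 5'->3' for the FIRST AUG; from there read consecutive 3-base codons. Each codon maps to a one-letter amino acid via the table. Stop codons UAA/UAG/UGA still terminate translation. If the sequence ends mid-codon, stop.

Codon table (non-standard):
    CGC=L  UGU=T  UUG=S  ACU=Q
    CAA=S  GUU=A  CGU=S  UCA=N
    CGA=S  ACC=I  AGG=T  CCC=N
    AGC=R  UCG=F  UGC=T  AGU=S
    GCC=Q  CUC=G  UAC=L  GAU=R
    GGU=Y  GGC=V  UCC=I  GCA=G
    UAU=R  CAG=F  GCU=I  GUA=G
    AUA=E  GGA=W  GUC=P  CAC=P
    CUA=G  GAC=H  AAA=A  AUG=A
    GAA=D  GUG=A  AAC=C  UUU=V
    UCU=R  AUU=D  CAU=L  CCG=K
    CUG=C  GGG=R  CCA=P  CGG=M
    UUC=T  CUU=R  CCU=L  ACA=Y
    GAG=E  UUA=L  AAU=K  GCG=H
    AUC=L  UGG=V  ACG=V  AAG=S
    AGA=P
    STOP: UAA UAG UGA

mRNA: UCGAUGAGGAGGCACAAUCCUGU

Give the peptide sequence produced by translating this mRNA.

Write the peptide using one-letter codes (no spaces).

Answer: ATTPKL

Derivation:
start AUG at pos 3
pos 3: AUG -> A; peptide=A
pos 6: AGG -> T; peptide=AT
pos 9: AGG -> T; peptide=ATT
pos 12: CAC -> P; peptide=ATTP
pos 15: AAU -> K; peptide=ATTPK
pos 18: CCU -> L; peptide=ATTPKL
pos 21: only 2 nt remain (<3), stop (end of mRNA)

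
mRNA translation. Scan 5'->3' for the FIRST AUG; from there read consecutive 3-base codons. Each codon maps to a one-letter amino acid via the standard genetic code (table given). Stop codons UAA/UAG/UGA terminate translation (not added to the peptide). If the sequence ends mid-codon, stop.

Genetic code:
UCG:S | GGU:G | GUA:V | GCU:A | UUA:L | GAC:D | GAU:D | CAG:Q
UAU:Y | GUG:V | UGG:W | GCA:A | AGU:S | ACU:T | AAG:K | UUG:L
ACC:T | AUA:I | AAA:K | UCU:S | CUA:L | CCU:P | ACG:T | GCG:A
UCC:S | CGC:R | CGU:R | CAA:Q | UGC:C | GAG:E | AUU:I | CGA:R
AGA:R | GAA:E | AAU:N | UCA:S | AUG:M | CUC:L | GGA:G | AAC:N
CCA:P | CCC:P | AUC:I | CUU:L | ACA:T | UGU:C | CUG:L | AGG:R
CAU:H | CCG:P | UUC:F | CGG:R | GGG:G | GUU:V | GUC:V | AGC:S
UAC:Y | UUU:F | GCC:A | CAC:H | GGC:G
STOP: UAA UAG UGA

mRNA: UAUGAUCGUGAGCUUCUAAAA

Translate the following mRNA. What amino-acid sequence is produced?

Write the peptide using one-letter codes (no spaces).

Answer: MIVSF

Derivation:
start AUG at pos 1
pos 1: AUG -> M; peptide=M
pos 4: AUC -> I; peptide=MI
pos 7: GUG -> V; peptide=MIV
pos 10: AGC -> S; peptide=MIVS
pos 13: UUC -> F; peptide=MIVSF
pos 16: UAA -> STOP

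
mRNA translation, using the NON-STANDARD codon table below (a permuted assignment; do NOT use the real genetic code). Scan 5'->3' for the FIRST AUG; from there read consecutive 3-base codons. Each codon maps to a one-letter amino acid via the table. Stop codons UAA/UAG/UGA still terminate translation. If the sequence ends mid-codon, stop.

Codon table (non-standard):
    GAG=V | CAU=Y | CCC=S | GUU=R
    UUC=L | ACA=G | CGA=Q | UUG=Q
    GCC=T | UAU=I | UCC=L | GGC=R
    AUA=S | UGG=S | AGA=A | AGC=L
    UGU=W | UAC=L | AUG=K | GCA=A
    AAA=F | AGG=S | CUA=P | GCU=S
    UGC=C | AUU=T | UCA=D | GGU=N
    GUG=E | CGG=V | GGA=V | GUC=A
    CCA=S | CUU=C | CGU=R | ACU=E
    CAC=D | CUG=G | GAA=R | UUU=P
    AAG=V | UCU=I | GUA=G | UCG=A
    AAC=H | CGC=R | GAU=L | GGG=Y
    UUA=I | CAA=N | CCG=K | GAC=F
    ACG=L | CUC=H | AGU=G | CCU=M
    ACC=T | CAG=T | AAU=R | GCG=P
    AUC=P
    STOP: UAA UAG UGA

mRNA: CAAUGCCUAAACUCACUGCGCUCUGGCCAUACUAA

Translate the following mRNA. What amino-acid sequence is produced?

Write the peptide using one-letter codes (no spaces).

Answer: KMFHEPHSSL

Derivation:
start AUG at pos 2
pos 2: AUG -> K; peptide=K
pos 5: CCU -> M; peptide=KM
pos 8: AAA -> F; peptide=KMF
pos 11: CUC -> H; peptide=KMFH
pos 14: ACU -> E; peptide=KMFHE
pos 17: GCG -> P; peptide=KMFHEP
pos 20: CUC -> H; peptide=KMFHEPH
pos 23: UGG -> S; peptide=KMFHEPHS
pos 26: CCA -> S; peptide=KMFHEPHSS
pos 29: UAC -> L; peptide=KMFHEPHSSL
pos 32: UAA -> STOP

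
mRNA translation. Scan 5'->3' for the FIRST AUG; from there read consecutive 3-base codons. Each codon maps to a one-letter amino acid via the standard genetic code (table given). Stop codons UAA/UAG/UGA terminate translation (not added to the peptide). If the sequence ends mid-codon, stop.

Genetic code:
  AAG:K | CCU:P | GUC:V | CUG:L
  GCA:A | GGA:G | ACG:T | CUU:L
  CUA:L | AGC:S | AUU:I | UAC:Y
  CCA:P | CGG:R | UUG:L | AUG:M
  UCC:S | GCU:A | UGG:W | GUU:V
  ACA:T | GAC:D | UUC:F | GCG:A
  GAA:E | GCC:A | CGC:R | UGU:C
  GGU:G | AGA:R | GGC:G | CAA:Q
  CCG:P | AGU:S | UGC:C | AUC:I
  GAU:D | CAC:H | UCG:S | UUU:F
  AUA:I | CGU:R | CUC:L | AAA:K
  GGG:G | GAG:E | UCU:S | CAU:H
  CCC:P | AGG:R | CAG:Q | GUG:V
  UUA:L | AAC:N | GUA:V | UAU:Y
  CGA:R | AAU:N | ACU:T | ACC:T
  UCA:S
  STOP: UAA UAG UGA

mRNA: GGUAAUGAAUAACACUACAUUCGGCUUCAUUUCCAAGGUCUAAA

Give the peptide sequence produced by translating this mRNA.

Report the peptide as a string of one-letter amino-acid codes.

start AUG at pos 4
pos 4: AUG -> M; peptide=M
pos 7: AAU -> N; peptide=MN
pos 10: AAC -> N; peptide=MNN
pos 13: ACU -> T; peptide=MNNT
pos 16: ACA -> T; peptide=MNNTT
pos 19: UUC -> F; peptide=MNNTTF
pos 22: GGC -> G; peptide=MNNTTFG
pos 25: UUC -> F; peptide=MNNTTFGF
pos 28: AUU -> I; peptide=MNNTTFGFI
pos 31: UCC -> S; peptide=MNNTTFGFIS
pos 34: AAG -> K; peptide=MNNTTFGFISK
pos 37: GUC -> V; peptide=MNNTTFGFISKV
pos 40: UAA -> STOP

Answer: MNNTTFGFISKV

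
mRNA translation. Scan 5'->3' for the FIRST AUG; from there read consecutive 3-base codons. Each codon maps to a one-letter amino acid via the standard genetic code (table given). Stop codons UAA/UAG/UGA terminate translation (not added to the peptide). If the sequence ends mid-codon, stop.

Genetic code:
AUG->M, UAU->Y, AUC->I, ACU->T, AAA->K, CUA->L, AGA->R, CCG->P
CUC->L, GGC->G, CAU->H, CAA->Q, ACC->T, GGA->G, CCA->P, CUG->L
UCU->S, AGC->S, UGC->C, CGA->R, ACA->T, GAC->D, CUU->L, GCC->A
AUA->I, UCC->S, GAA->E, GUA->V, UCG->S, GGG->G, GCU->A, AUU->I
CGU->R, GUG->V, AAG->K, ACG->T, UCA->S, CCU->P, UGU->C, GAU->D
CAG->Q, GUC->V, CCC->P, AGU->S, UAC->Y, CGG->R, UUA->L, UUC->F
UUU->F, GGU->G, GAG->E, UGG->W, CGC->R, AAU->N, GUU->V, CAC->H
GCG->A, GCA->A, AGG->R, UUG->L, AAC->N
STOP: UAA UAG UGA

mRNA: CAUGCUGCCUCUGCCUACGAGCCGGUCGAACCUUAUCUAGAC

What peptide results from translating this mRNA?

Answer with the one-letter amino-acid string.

start AUG at pos 1
pos 1: AUG -> M; peptide=M
pos 4: CUG -> L; peptide=ML
pos 7: CCU -> P; peptide=MLP
pos 10: CUG -> L; peptide=MLPL
pos 13: CCU -> P; peptide=MLPLP
pos 16: ACG -> T; peptide=MLPLPT
pos 19: AGC -> S; peptide=MLPLPTS
pos 22: CGG -> R; peptide=MLPLPTSR
pos 25: UCG -> S; peptide=MLPLPTSRS
pos 28: AAC -> N; peptide=MLPLPTSRSN
pos 31: CUU -> L; peptide=MLPLPTSRSNL
pos 34: AUC -> I; peptide=MLPLPTSRSNLI
pos 37: UAG -> STOP

Answer: MLPLPTSRSNLI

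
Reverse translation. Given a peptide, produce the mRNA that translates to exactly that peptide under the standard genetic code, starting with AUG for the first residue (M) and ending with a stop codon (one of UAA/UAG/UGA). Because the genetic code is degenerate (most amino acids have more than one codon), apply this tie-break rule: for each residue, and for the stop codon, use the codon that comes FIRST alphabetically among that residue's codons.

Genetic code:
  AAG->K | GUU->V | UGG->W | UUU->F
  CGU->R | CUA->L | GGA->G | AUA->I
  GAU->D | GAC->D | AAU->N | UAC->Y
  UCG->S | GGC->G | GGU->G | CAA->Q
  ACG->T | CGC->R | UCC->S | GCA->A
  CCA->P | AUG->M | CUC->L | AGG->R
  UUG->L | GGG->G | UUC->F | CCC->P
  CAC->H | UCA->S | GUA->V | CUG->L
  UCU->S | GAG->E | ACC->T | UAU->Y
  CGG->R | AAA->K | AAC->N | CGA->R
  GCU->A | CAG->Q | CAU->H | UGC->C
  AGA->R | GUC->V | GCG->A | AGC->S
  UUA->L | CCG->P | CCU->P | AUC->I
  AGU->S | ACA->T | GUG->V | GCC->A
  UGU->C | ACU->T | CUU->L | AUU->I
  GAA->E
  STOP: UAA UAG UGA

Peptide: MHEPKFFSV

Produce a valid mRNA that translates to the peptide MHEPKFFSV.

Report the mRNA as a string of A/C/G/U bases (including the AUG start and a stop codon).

residue 1: M -> AUG (start codon)
residue 2: H codons sorted = CAC,CAU -> pick first = CAC
residue 3: E codons sorted = GAA,GAG -> pick first = GAA
residue 4: P codons sorted = CCA,CCC,CCG,CCU -> pick first = CCA
residue 5: K codons sorted = AAA,AAG -> pick first = AAA
residue 6: F codons sorted = UUC,UUU -> pick first = UUC
residue 7: F codons sorted = UUC,UUU -> pick first = UUC
residue 8: S codons sorted = AGC,AGU,UCA,UCC,UCG,UCU -> pick first = AGC
residue 9: V codons sorted = GUA,GUC,GUG,GUU -> pick first = GUA
terminator: stop codons sorted = UAA,UAG,UGA -> pick first = UAA

Answer: mRNA: AUGCACGAACCAAAAUUCUUCAGCGUAUAA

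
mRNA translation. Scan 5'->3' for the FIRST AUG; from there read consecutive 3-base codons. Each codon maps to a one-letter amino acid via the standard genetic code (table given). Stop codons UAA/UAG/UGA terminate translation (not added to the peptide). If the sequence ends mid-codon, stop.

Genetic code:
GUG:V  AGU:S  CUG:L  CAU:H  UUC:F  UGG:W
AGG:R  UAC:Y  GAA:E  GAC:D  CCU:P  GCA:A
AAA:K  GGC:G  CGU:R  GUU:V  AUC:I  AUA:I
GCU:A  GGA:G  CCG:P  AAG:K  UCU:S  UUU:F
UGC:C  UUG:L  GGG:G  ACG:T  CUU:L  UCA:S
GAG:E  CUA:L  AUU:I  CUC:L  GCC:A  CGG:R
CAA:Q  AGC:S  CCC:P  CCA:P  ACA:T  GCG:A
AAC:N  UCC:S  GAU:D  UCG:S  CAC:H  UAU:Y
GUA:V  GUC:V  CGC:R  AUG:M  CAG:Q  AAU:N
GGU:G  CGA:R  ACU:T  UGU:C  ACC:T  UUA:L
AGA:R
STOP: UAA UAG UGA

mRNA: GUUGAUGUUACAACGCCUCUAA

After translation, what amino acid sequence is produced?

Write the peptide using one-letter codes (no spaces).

Answer: MLQRL

Derivation:
start AUG at pos 4
pos 4: AUG -> M; peptide=M
pos 7: UUA -> L; peptide=ML
pos 10: CAA -> Q; peptide=MLQ
pos 13: CGC -> R; peptide=MLQR
pos 16: CUC -> L; peptide=MLQRL
pos 19: UAA -> STOP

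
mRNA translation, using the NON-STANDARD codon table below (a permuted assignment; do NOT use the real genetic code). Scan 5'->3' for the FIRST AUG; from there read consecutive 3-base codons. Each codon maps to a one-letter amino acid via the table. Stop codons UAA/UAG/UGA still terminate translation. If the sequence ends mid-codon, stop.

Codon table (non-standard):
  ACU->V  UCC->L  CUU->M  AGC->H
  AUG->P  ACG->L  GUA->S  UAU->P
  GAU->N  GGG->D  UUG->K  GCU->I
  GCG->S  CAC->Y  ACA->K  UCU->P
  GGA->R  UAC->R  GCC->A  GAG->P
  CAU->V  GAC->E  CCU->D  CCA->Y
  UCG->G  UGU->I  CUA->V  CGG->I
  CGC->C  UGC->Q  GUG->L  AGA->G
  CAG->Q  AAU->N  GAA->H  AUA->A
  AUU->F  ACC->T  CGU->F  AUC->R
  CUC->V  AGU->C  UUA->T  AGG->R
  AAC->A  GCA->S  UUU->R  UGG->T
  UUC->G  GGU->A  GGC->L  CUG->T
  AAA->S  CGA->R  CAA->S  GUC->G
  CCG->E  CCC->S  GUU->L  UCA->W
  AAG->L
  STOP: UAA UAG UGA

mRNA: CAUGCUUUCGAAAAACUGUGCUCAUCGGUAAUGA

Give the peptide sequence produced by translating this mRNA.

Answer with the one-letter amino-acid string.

start AUG at pos 1
pos 1: AUG -> P; peptide=P
pos 4: CUU -> M; peptide=PM
pos 7: UCG -> G; peptide=PMG
pos 10: AAA -> S; peptide=PMGS
pos 13: AAC -> A; peptide=PMGSA
pos 16: UGU -> I; peptide=PMGSAI
pos 19: GCU -> I; peptide=PMGSAII
pos 22: CAU -> V; peptide=PMGSAIIV
pos 25: CGG -> I; peptide=PMGSAIIVI
pos 28: UAA -> STOP

Answer: PMGSAIIVI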